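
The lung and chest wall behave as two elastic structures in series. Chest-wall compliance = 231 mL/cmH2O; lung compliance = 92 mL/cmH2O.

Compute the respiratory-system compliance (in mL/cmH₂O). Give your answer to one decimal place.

65.8

Lung and chest wall are elastances in series: 1/Crs = 1/CL + 1/Ccw.
1/Crs = 1/92 + 1/231 = 0.0152.
Crs = 65.789 mL/cmH2O.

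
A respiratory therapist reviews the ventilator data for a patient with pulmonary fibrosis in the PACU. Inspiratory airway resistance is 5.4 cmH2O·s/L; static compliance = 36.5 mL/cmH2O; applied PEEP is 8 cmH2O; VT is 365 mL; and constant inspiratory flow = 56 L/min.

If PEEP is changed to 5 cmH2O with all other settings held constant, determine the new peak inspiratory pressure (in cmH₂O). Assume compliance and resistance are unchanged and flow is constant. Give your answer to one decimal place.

Flow: 56 L/min ÷ 60 = 0.9333 L/s.
PIP = Vt/C + R·V̇ + PEEP (constant-flow equation of motion).
Only the baseline term changes: ΔPIP = ΔPEEP = 5 − 8 = -3.0 cmH2O.
Original PIP = 365/36.5 + 5.4×0.9333 + 8 = 23.04 cmH2O; new PIP = 23.04 + (-3.0) = 20.04 cmH2O.

20.0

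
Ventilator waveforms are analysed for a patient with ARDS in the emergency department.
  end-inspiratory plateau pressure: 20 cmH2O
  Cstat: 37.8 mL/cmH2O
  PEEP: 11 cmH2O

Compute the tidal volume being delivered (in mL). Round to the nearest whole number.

340

Vt = Cstat × (Pplat − PEEP) = 37.8 × (20 − 11) = 37.8 × 9.0 = 340.2 mL.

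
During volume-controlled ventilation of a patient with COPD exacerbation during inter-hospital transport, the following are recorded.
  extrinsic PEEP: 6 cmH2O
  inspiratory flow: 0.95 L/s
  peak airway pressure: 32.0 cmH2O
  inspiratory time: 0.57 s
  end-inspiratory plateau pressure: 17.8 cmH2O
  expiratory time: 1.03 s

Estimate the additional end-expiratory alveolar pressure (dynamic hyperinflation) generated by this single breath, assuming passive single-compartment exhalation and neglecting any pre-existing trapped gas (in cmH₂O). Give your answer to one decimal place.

2.6

Vt = flow × Ti = 0.95 L/s × 0.57 s × 1000 mL/L = 541.5 mL.
R = (PIP − Pplat)/V̇ = (32.0 − 17.8) / 0.95 = 14.2/0.95 = 14.947 cmH2O·s/L.
C = Vt/(Pplat − PEEP) = 541.5 / (17.8 − 6) = 541.5/11.8 = 45.89 mL/cmH2O.
τ = R × C = 14.947 × 0.04589 L/cmH2O = 0.6859 s.
Fraction remaining = e^(−Te/τ) = e^(−1.03/0.6859) = 0.2228; trapped volume = 541.5 × 0.2228 = 120.65 mL.
Additional alveolar pressure from trapping ≈ V_trapped / C = 120.65 / 45.89 = 2.629 cmH2O.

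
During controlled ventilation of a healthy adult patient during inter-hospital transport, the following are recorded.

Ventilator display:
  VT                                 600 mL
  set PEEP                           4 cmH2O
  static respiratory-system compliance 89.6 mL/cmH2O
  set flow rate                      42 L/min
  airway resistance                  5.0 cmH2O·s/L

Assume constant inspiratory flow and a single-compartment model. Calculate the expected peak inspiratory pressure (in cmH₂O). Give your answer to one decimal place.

14.2

Flow: 42 L/min ÷ 60 = 0.7 L/s.
Equation of motion (constant flow): PIP = Vt/C + R·V̇ + PEEP.
PIP = 600/89.6 + 5.0×0.7 + 4 = 6.696 + 3.5 + 4 = 14.196 cmH2O.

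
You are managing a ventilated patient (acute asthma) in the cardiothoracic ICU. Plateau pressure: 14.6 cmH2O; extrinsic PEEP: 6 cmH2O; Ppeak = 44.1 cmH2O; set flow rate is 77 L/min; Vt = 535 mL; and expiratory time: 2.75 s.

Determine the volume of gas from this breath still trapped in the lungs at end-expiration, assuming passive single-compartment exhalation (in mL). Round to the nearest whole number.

Flow: 77 L/min ÷ 60 = 1.2833 L/s.
R = (PIP − Pplat)/V̇ = (44.1 − 14.6) / 1.2833 = 29.5/1.2833 = 22.988 cmH2O·s/L.
C = Vt/(Pplat − PEEP) = 535.0 / (14.6 − 6) = 535.0/8.6 = 62.209 mL/cmH2O.
τ = R × C = 22.988 × 0.06221 L/cmH2O = 1.43 s.
Fraction remaining = e^(−Te/τ) = e^(−2.75/1.43) = 0.1462.
Trapped volume = 535.0 × 0.1462 = 78.217 mL.

78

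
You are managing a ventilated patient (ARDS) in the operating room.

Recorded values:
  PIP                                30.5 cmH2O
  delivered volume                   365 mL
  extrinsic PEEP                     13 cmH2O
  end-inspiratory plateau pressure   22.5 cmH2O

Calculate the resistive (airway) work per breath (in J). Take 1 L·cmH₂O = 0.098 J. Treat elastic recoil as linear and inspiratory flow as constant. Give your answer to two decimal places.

0.29

With constant inspiratory flow the resistive pressure is constant at PIP − Pplat = 30.5 − 22.5 = 8.0 cmH2O, so resistive work = 8.0 × 0.365 = 2.92 L·cmH2O.
× 0.098 J/(L·cmH2O) → 0.2862 J.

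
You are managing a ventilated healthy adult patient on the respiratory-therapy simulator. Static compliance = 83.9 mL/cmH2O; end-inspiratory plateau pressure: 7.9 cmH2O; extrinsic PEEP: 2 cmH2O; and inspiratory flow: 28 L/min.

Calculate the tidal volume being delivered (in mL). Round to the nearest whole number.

495

Vt = Cstat × (Pplat − PEEP) = 83.9 × (7.9 − 2) = 83.9 × 5.9 = 495.01 mL.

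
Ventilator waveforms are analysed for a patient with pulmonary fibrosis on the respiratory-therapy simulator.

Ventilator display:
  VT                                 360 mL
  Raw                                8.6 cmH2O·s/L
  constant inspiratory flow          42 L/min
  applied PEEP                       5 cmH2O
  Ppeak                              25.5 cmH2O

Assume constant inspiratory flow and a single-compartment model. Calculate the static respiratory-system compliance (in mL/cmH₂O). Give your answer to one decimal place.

24.9

Flow: 42 L/min ÷ 60 = 0.7 L/s.
Equation of motion (constant flow): PIP = Vt/C + R·V̇ + PEEP.
Vt/C = PIP − R·V̇ − PEEP = 25.5 − 8.6×0.7 − 5 = 25.5 − 6.02 − 5 = 14.48 cmH2O.
C = Vt / 14.48 = 360 / 14.48 = 24.862 mL/cmH2O.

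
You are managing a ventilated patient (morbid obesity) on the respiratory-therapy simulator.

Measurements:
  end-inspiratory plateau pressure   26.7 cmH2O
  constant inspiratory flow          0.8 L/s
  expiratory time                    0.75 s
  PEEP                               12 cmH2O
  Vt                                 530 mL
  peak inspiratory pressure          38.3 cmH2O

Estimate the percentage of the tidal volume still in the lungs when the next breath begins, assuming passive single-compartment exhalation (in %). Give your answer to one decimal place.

R = (PIP − Pplat)/V̇ = (38.3 − 26.7) / 0.8 = 11.6/0.8 = 14.5 cmH2O·s/L.
C = Vt/(Pplat − PEEP) = 530.0 / (26.7 − 12) = 530.0/14.7 = 36.054 mL/cmH2O.
τ = R × C = 14.5 × 0.03605 L/cmH2O = 0.5227 s.
Fraction remaining at end-expiration = e^(−Te/τ) = e^(−0.75/0.5227) = 0.2381 → 23.81%.

23.8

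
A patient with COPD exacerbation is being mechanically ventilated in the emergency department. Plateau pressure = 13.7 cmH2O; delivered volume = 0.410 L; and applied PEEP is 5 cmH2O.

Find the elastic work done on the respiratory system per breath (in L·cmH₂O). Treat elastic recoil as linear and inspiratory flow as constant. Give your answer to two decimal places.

1.78

Elastic work ≈ ½ × (Pplat − PEEP) × Vt = 0.5 × (13.7 − 5) × 0.410 L = 0.5 × 8.7 × 0.410 = 1.784 L·cmH2O.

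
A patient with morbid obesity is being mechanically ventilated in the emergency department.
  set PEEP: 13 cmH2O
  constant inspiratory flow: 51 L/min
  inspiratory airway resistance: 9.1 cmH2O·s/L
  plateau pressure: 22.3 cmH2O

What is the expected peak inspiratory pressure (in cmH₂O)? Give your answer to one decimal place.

Flow: 51 L/min ÷ 60 = 0.85 L/s.
PIP = Pplat + Raw × flow = 22.3 + 9.1 × 0.85 = 22.3 + 7.735 = 30.035 cmH2O.

30.0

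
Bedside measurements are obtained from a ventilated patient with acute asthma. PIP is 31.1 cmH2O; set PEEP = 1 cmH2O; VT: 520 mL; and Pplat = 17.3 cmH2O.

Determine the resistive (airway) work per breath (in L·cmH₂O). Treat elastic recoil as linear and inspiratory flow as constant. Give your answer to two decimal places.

With constant inspiratory flow the resistive pressure is constant at PIP − Pplat = 31.1 − 17.3 = 13.8 cmH2O, so resistive work = 13.8 × 0.520 = 7.176 L·cmH2O.

7.18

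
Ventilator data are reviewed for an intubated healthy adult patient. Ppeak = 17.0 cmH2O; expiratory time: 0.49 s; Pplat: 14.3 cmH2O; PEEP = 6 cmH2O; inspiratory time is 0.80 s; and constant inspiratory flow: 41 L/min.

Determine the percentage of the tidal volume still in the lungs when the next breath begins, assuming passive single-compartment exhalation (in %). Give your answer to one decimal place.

15.2

Flow: 41 L/min ÷ 60 = 0.6833 L/s.
Vt = flow × Ti = 0.6833 L/s × 0.80 s × 1000 mL/L = 546.64 mL.
R = (PIP − Pplat)/V̇ = (17.0 − 14.3) / 0.6833 = 2.7/0.6833 = 3.951 cmH2O·s/L.
C = Vt/(Pplat − PEEP) = 546.64 / (14.3 − 6) = 546.64/8.3 = 65.86 mL/cmH2O.
τ = R × C = 3.951 × 0.06586 L/cmH2O = 0.2602 s.
Fraction remaining at end-expiration = e^(−Te/τ) = e^(−0.49/0.2602) = 0.1521 → 15.21%.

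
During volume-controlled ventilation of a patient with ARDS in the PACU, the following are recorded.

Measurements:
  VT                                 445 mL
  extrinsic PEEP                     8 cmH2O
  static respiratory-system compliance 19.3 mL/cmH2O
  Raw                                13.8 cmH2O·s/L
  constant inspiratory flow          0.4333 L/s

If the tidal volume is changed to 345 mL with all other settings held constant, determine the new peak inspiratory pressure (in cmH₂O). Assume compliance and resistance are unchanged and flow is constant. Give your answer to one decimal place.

PIP = Vt/C + R·V̇ + PEEP (constant-flow equation of motion).
Only the elastic term changes: ΔPIP = ΔVt / C = (345 − 445) / 19.3 = -5.181 cmH2O.
Original PIP = 445/19.3 + 13.8×0.4333 + 8 = 37.037 cmH2O; new PIP = 37.037 + (-5.181) = 31.856 cmH2O.

31.9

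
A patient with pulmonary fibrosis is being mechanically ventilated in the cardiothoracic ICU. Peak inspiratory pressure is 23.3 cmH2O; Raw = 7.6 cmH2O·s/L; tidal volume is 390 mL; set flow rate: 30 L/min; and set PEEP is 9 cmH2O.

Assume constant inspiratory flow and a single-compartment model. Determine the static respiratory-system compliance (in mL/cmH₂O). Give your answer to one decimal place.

37.1

Flow: 30 L/min ÷ 60 = 0.5 L/s.
Equation of motion (constant flow): PIP = Vt/C + R·V̇ + PEEP.
Vt/C = PIP − R·V̇ − PEEP = 23.3 − 7.6×0.5 − 9 = 23.3 − 3.8 − 9 = 10.5 cmH2O.
C = Vt / 10.5 = 390 / 10.5 = 37.143 mL/cmH2O.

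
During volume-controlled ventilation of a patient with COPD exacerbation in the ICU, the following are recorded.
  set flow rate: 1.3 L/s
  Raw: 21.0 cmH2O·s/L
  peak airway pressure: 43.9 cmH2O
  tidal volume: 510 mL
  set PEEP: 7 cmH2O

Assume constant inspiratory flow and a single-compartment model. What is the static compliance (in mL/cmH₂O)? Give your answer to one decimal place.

53.1

Equation of motion (constant flow): PIP = Vt/C + R·V̇ + PEEP.
Vt/C = PIP − R·V̇ − PEEP = 43.9 − 21.0×1.3 − 7 = 43.9 − 27.3 − 7 = 9.6 cmH2O.
C = Vt / 9.6 = 510 / 9.6 = 53.125 mL/cmH2O.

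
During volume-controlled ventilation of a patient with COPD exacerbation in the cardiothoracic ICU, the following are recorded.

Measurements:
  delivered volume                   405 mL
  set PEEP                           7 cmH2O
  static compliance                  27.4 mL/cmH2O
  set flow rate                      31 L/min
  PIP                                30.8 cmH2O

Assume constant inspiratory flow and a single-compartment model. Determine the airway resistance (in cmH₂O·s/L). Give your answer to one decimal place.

Flow: 31 L/min ÷ 60 = 0.5167 L/s.
Equation of motion (constant flow): PIP = Vt/C + R·V̇ + PEEP.
R·V̇ = PIP − Vt/C − PEEP = 30.8 − 405/27.4 − 7 = 30.8 − 14.781 − 7 = 9.019 cmH2O.
R = 9.019 / 0.5167 = 17.455 cmH2O·s/L.

17.5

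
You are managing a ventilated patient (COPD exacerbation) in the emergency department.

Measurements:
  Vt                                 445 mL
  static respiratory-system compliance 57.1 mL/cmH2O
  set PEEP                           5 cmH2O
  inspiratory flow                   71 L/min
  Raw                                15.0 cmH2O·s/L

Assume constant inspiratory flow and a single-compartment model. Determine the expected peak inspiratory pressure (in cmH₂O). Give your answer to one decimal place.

30.5

Flow: 71 L/min ÷ 60 = 1.1833 L/s.
Equation of motion (constant flow): PIP = Vt/C + R·V̇ + PEEP.
PIP = 445/57.1 + 15.0×1.1833 + 5 = 7.793 + 17.75 + 5 = 30.543 cmH2O.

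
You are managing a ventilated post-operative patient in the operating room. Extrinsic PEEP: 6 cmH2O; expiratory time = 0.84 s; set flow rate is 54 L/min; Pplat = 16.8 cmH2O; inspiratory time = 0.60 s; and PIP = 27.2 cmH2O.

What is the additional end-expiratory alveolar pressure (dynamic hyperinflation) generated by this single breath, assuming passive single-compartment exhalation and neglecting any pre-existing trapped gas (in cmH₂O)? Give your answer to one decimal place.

Flow: 54 L/min ÷ 60 = 0.9 L/s.
Vt = flow × Ti = 0.9 L/s × 0.60 s × 1000 mL/L = 540.0 mL.
R = (PIP − Pplat)/V̇ = (27.2 − 16.8) / 0.9 = 10.4/0.9 = 11.556 cmH2O·s/L.
C = Vt/(Pplat − PEEP) = 540.0 / (16.8 − 6) = 540.0/10.8 = 50.0 mL/cmH2O.
τ = R × C = 11.556 × 0.05 L/cmH2O = 0.5778 s.
Fraction remaining = e^(−Te/τ) = e^(−0.84/0.5778) = 0.2337; trapped volume = 540.0 × 0.2337 = 126.2 mL.
Additional alveolar pressure from trapping ≈ V_trapped / C = 126.2 / 50.0 = 2.524 cmH2O.

2.5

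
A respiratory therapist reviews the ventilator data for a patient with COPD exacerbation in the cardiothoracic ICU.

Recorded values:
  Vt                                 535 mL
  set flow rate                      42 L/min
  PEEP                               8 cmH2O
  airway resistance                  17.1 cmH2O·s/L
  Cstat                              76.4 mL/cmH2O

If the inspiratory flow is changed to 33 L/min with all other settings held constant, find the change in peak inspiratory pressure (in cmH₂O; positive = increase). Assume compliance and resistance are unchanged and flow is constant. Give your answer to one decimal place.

Flow: 42 L/min ÷ 60 = 0.7 L/s.
New flow: 33 L/min ÷ 60 = 0.55 L/s.
PIP = Vt/C + R·V̇ + PEEP (constant-flow equation of motion).
Only the resistive term changes: ΔPIP = R × ΔV̇ = 17.1 × (0.55 − 0.7) = 17.1 × -0.15 = -2.565 cmH2O.

-2.6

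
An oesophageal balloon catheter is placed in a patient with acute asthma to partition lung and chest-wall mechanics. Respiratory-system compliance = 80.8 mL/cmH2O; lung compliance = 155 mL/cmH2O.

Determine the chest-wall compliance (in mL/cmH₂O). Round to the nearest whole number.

169

1/Ccw = 1/Crs − 1/CL.
1/Ccw = 1/80.8 − 1/155 = 0.005925.
Ccw = 168.78 mL/cmH2O.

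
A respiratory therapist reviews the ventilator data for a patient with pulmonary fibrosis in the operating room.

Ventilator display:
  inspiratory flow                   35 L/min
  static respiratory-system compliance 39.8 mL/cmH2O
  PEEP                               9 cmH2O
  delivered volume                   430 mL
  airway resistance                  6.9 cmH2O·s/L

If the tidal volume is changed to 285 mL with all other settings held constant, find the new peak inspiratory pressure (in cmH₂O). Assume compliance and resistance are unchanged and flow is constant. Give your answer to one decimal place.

Flow: 35 L/min ÷ 60 = 0.5833 L/s.
PIP = Vt/C + R·V̇ + PEEP (constant-flow equation of motion).
Only the elastic term changes: ΔPIP = ΔVt / C = (285 − 430) / 39.8 = -3.643 cmH2O.
Original PIP = 430/39.8 + 6.9×0.5833 + 9 = 23.829 cmH2O; new PIP = 23.829 + (-3.643) = 20.186 cmH2O.

20.2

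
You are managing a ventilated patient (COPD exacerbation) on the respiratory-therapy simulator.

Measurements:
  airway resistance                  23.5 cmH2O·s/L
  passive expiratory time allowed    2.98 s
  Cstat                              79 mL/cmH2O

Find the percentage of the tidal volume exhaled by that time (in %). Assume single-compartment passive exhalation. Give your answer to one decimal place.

τ = R × C = 23.5 × 79 mL/cmH2O = 23.5 × 0.079 L/cmH2O = 1.857 s.
Passive exhalation: V(t)/V₀ = e^(−t/τ) = e^(−2.98/1.857) = 0.2009.
Fraction exhaled = 1 − 0.2009 = 0.7991 → 79.91%.

79.9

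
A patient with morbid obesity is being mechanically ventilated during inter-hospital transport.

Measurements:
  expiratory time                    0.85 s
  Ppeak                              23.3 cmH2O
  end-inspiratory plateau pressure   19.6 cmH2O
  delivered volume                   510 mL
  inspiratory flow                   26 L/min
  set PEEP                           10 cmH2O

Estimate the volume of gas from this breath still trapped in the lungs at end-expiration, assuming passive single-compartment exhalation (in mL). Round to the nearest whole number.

Flow: 26 L/min ÷ 60 = 0.4333 L/s.
R = (PIP − Pplat)/V̇ = (23.3 − 19.6) / 0.4333 = 3.7/0.4333 = 8.539 cmH2O·s/L.
C = Vt/(Pplat − PEEP) = 510.0 / (19.6 − 10) = 510.0/9.6 = 53.125 mL/cmH2O.
τ = R × C = 8.539 × 0.05313 L/cmH2O = 0.4537 s.
Fraction remaining = e^(−Te/τ) = e^(−0.85/0.4537) = 0.1536.
Trapped volume = 510.0 × 0.1536 = 78.336 mL.

78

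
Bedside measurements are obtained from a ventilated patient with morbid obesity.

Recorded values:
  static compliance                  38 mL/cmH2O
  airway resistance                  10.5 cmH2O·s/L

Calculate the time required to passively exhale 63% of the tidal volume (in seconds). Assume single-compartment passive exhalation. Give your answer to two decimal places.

0.40

τ = R × C = 10.5 × 38 mL/cmH2O = 10.5 × 0.038 L/cmH2O = 0.399 s.
Exhaled fraction f = 1 − e^(−t/τ) → t = −τ·ln(1 − f) = −0.399·ln(0.37) = 0.3967 s.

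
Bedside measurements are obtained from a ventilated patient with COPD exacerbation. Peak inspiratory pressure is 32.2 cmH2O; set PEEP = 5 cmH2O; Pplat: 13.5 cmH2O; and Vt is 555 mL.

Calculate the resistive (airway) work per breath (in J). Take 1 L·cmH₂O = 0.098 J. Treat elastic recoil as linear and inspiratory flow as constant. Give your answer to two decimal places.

With constant inspiratory flow the resistive pressure is constant at PIP − Pplat = 32.2 − 13.5 = 18.7 cmH2O, so resistive work = 18.7 × 0.555 = 10.379 L·cmH2O.
× 0.098 J/(L·cmH2O) → 1.017 J.

1.02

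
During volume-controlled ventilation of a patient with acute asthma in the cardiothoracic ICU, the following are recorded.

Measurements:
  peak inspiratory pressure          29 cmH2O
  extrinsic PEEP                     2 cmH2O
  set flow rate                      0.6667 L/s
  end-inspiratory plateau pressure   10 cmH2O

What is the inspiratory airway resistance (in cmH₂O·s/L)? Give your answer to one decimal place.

Raw = (PIP − Pplat) / flow = (29 − 10) / 0.6667 = 19.0 / 0.6667 = 28.499 cmH2O·s/L.

28.5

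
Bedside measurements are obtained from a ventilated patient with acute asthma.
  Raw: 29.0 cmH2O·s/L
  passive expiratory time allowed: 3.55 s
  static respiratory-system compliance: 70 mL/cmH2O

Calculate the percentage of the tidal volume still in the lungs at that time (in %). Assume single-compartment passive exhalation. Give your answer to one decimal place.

τ = R × C = 29.0 × 70 mL/cmH2O = 29.0 × 0.070 L/cmH2O = 2.03 s.
Passive exhalation: V(t)/V₀ = e^(−t/τ) = e^(−3.55/2.03) = 0.174.
Fraction remaining = 0.174 → 17.4%.

17.4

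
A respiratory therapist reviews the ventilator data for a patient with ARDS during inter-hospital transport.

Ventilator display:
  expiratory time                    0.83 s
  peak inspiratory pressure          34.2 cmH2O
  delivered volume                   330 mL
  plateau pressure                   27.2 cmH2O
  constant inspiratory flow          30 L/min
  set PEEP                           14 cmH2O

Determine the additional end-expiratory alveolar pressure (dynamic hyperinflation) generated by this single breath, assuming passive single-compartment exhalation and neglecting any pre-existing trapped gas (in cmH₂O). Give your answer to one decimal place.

Flow: 30 L/min ÷ 60 = 0.5 L/s.
R = (PIP − Pplat)/V̇ = (34.2 − 27.2) / 0.5 = 7.0/0.5 = 14.0 cmH2O·s/L.
C = Vt/(Pplat − PEEP) = 330.0 / (27.2 − 14) = 330.0/13.2 = 25.0 mL/cmH2O.
τ = R × C = 14.0 × 0.025 L/cmH2O = 0.35 s.
Fraction remaining = e^(−Te/τ) = e^(−0.83/0.35) = 0.09335; trapped volume = 330.0 × 0.09335 = 30.806 mL.
Additional alveolar pressure from trapping ≈ V_trapped / C = 30.806 / 25.0 = 1.232 cmH2O.

1.2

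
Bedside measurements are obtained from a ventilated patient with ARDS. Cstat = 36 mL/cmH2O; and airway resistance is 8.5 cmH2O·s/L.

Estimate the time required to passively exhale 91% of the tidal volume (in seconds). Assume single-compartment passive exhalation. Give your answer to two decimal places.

0.74

τ = R × C = 8.5 × 36 mL/cmH2O = 8.5 × 0.036 L/cmH2O = 0.306 s.
Exhaled fraction f = 1 − e^(−t/τ) → t = −τ·ln(1 − f) = −0.306·ln(0.09) = 0.7368 s.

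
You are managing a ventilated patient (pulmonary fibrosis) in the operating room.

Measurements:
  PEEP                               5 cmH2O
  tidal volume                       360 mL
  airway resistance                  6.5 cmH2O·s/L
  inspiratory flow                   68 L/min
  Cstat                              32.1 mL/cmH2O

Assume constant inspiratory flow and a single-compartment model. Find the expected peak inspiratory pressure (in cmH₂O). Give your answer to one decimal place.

23.6

Flow: 68 L/min ÷ 60 = 1.1333 L/s.
Equation of motion (constant flow): PIP = Vt/C + R·V̇ + PEEP.
PIP = 360/32.1 + 6.5×1.1333 + 5 = 11.215 + 7.366 + 5 = 23.581 cmH2O.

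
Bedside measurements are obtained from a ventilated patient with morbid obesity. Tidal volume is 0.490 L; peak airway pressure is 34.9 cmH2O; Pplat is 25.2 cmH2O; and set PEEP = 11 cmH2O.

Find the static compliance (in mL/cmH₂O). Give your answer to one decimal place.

34.5

Cstat = Vt / (Pplat − PEEP) = 490 / (25.2 − 11) = 490 / 14.2 = 34.507 mL/cmH2O.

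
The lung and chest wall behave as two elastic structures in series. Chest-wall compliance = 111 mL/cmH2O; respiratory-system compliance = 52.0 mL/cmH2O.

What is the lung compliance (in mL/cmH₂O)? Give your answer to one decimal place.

1/CL = 1/Crs − 1/Ccw.
1/CL = 1/52.0 − 1/111 = 0.01022.
CL = 97.847 mL/cmH2O.

97.8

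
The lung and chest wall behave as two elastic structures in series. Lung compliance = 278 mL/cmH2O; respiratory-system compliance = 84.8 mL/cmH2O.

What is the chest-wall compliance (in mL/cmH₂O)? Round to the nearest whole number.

1/Ccw = 1/Crs − 1/CL.
1/Ccw = 1/84.8 − 1/278 = 0.008195.
Ccw = 122.03 mL/cmH2O.

122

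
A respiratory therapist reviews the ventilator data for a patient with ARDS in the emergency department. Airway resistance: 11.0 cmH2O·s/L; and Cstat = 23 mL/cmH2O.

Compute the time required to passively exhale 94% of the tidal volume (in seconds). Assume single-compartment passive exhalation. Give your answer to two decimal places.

0.71

τ = R × C = 11.0 × 23 mL/cmH2O = 11.0 × 0.023 L/cmH2O = 0.253 s.
Exhaled fraction f = 1 − e^(−t/τ) → t = −τ·ln(1 − f) = −0.253·ln(0.06) = 0.7118 s.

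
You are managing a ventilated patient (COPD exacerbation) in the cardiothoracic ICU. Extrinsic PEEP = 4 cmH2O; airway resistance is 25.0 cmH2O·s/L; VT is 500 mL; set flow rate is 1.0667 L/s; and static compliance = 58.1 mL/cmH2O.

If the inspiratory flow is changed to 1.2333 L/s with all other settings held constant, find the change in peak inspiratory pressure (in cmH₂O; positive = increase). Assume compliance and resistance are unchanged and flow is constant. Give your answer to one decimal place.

4.2

PIP = Vt/C + R·V̇ + PEEP (constant-flow equation of motion).
Only the resistive term changes: ΔPIP = R × ΔV̇ = 25.0 × (1.2333 − 1.0667) = 25.0 × 0.1666 = 4.165 cmH2O.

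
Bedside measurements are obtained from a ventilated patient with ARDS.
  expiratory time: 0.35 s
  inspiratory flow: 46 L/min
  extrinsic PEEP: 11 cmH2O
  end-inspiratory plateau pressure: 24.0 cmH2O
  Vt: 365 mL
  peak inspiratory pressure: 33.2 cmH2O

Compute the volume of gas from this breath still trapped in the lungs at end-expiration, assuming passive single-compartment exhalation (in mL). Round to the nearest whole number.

129

Flow: 46 L/min ÷ 60 = 0.7667 L/s.
R = (PIP − Pplat)/V̇ = (33.2 − 24.0) / 0.7667 = 9.2/0.7667 = 11.999 cmH2O·s/L.
C = Vt/(Pplat − PEEP) = 365.0 / (24.0 − 11) = 365.0/13.0 = 28.077 mL/cmH2O.
τ = R × C = 11.999 × 0.02808 L/cmH2O = 0.3369 s.
Fraction remaining = e^(−Te/τ) = e^(−0.35/0.3369) = 0.3538.
Trapped volume = 365.0 × 0.3538 = 129.14 mL.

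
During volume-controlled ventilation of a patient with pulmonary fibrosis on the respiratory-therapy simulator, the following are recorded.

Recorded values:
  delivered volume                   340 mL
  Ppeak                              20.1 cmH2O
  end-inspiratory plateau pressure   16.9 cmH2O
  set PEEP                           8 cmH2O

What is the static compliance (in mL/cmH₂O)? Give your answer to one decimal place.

38.2

Cstat = Vt / (Pplat − PEEP) = 340 / (16.9 − 8) = 340 / 8.9 = 38.202 mL/cmH2O.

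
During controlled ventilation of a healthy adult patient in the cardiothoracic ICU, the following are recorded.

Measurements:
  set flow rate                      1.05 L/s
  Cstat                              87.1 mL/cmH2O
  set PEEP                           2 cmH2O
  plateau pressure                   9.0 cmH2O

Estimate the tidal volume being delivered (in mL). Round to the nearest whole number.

Vt = Cstat × (Pplat − PEEP) = 87.1 × (9.0 − 2) = 87.1 × 7.0 = 609.7 mL.

610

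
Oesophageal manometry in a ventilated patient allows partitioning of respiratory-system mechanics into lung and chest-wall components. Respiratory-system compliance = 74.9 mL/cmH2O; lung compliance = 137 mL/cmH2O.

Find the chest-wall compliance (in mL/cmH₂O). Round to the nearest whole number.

165

1/Ccw = 1/Crs − 1/CL.
1/Ccw = 1/74.9 − 1/137 = 0.006052.
Ccw = 165.23 mL/cmH2O.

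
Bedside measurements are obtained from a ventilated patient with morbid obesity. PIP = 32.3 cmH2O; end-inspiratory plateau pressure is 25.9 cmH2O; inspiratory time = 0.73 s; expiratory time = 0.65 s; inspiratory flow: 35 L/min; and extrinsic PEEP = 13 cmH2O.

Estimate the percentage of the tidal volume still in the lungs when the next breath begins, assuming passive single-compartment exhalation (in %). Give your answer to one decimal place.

16.6

Flow: 35 L/min ÷ 60 = 0.5833 L/s.
Vt = flow × Ti = 0.5833 L/s × 0.73 s × 1000 mL/L = 425.81 mL.
R = (PIP − Pplat)/V̇ = (32.3 − 25.9) / 0.5833 = 6.4/0.5833 = 10.972 cmH2O·s/L.
C = Vt/(Pplat − PEEP) = 425.81 / (25.9 − 13) = 425.81/12.9 = 33.009 mL/cmH2O.
τ = R × C = 10.972 × 0.03301 L/cmH2O = 0.3622 s.
Fraction remaining at end-expiration = e^(−Te/τ) = e^(−0.65/0.3622) = 0.1662 → 16.62%.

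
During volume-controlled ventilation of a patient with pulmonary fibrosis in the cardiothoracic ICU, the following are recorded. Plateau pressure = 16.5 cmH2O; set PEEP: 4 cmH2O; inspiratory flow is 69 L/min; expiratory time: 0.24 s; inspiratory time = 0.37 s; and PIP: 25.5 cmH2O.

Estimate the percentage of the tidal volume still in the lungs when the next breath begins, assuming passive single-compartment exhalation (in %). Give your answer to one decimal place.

Flow: 69 L/min ÷ 60 = 1.15 L/s.
Vt = flow × Ti = 1.15 L/s × 0.37 s × 1000 mL/L = 425.5 mL.
R = (PIP − Pplat)/V̇ = (25.5 − 16.5) / 1.15 = 9.0/1.15 = 7.826 cmH2O·s/L.
C = Vt/(Pplat − PEEP) = 425.5 / (16.5 − 4) = 425.5/12.5 = 34.04 mL/cmH2O.
τ = R × C = 7.826 × 0.03404 L/cmH2O = 0.2664 s.
Fraction remaining at end-expiration = e^(−Te/τ) = e^(−0.24/0.2664) = 0.4062 → 40.62%.

40.6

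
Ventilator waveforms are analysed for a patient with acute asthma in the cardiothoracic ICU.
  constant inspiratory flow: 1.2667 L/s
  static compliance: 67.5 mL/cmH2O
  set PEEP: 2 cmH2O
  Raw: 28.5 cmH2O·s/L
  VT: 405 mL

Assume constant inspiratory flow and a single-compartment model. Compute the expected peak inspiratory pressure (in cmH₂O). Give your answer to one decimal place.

Equation of motion (constant flow): PIP = Vt/C + R·V̇ + PEEP.
PIP = 405/67.5 + 28.5×1.2667 + 2 = 6.0 + 36.101 + 2 = 44.101 cmH2O.

44.1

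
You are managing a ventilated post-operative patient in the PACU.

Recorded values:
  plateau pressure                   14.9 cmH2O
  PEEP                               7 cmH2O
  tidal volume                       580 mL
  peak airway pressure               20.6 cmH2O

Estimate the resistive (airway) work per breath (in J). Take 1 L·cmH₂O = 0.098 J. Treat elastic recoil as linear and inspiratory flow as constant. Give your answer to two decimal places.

0.32

With constant inspiratory flow the resistive pressure is constant at PIP − Pplat = 20.6 − 14.9 = 5.7 cmH2O, so resistive work = 5.7 × 0.580 = 3.306 L·cmH2O.
× 0.098 J/(L·cmH2O) → 0.324 J.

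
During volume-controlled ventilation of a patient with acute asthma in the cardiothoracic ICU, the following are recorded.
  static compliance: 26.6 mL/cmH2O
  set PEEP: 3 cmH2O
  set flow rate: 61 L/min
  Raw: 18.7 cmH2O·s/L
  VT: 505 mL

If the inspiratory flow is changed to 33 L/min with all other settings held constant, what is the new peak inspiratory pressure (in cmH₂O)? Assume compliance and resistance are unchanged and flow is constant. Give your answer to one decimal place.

32.3

Flow: 61 L/min ÷ 60 = 1.0167 L/s.
New flow: 33 L/min ÷ 60 = 0.55 L/s.
PIP = Vt/C + R·V̇ + PEEP (constant-flow equation of motion).
Only the resistive term changes: ΔPIP = R × ΔV̇ = 18.7 × (0.55 − 1.0167) = 18.7 × -0.4667 = -8.727 cmH2O.
Original PIP = 505/26.6 + 18.7×1.0167 + 3 = 40.997 cmH2O; new PIP = 40.997 + (-8.727) = 32.27 cmH2O.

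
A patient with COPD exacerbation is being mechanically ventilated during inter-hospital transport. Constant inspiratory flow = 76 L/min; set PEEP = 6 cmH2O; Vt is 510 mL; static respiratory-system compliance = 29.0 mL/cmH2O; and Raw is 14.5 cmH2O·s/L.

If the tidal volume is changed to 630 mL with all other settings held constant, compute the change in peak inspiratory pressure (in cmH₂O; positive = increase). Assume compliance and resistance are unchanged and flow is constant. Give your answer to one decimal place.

4.1

PIP = Vt/C + R·V̇ + PEEP (constant-flow equation of motion).
Only the elastic term changes: ΔPIP = ΔVt / C = (630 − 510) / 29.0 = 4.138 cmH2O.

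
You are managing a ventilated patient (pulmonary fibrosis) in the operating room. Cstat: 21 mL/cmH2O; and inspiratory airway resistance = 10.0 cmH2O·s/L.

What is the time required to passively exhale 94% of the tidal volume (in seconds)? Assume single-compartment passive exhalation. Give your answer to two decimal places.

τ = R × C = 10.0 × 21 mL/cmH2O = 10.0 × 0.021 L/cmH2O = 0.21 s.
Exhaled fraction f = 1 − e^(−t/τ) → t = −τ·ln(1 − f) = −0.21·ln(0.06) = 0.5908 s.

0.59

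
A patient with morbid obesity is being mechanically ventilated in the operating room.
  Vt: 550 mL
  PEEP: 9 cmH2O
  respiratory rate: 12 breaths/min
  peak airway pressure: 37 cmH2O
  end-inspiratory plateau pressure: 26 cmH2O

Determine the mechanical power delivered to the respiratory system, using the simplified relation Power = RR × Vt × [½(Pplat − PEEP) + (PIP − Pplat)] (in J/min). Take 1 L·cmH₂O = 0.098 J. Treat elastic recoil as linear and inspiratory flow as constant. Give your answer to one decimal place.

Per-breath work = Vt × [½(Pplat−PEEP) + (PIP−Pplat)] = 0.550 × [0.5×17.0 + 11.0] = 0.550 × 19.5 = 10.725 L·cmH2O.
Power = 12 × 10.725 = 128.7 L·cmH2O/min.
× 0.098 J/(L·cmH2O) → 12.613 J/min.

12.6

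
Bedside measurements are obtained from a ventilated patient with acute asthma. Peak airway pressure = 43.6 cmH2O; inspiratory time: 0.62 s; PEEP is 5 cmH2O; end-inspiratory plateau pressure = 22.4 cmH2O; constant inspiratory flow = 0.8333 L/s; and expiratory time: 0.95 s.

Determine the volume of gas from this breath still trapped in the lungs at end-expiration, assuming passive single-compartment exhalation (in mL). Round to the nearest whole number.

147

Vt = flow × Ti = 0.8333 L/s × 0.62 s × 1000 mL/L = 516.65 mL.
R = (PIP − Pplat)/V̇ = (43.6 − 22.4) / 0.8333 = 21.2/0.8333 = 25.441 cmH2O·s/L.
C = Vt/(Pplat − PEEP) = 516.65 / (22.4 − 5) = 516.65/17.4 = 29.693 mL/cmH2O.
τ = R × C = 25.441 × 0.02969 L/cmH2O = 0.7553 s.
Fraction remaining = e^(−Te/τ) = e^(−0.95/0.7553) = 0.2843.
Trapped volume = 516.65 × 0.2843 = 146.88 mL.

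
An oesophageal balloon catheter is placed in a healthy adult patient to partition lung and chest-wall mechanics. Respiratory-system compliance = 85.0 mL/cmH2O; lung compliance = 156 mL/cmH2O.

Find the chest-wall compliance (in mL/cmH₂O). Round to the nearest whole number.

1/Ccw = 1/Crs − 1/CL.
1/Ccw = 1/85.0 − 1/156 = 0.005354.
Ccw = 186.78 mL/cmH2O.

187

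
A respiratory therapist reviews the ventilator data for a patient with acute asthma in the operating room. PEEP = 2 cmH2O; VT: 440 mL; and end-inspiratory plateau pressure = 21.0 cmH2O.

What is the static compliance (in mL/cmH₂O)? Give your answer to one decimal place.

Cstat = Vt / (Pplat − PEEP) = 440 / (21.0 − 2) = 440 / 19.0 = 23.158 mL/cmH2O.

23.2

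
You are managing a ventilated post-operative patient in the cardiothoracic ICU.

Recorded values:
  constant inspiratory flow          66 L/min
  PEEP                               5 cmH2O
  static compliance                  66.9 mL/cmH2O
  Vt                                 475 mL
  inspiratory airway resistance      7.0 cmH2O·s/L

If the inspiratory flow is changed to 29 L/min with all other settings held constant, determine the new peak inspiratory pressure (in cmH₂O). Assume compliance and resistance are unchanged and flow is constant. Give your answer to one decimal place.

15.5

Flow: 66 L/min ÷ 60 = 1.1 L/s.
New flow: 29 L/min ÷ 60 = 0.4833 L/s.
PIP = Vt/C + R·V̇ + PEEP (constant-flow equation of motion).
Only the resistive term changes: ΔPIP = R × ΔV̇ = 7.0 × (0.4833 − 1.1) = 7.0 × -0.6167 = -4.317 cmH2O.
Original PIP = 475/66.9 + 7.0×1.1 + 5 = 19.8 cmH2O; new PIP = 19.8 + (-4.317) = 15.483 cmH2O.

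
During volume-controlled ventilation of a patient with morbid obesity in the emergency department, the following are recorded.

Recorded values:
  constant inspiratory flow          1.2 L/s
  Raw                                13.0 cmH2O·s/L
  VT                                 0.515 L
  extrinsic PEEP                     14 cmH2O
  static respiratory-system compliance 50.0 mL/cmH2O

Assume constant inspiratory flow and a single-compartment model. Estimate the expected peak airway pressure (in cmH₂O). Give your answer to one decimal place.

39.9

Equation of motion (constant flow): PIP = Vt/C + R·V̇ + PEEP.
PIP = 515/50.0 + 13.0×1.2 + 14 = 10.3 + 15.6 + 14 = 39.9 cmH2O.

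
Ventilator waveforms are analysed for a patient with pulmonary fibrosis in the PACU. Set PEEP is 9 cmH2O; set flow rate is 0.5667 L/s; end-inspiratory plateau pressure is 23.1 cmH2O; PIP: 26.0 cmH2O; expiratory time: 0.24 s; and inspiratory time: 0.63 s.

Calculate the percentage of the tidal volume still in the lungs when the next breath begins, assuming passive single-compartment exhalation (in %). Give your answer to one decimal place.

Vt = flow × Ti = 0.5667 L/s × 0.63 s × 1000 mL/L = 357.02 mL.
R = (PIP − Pplat)/V̇ = (26.0 − 23.1) / 0.5667 = 2.9/0.5667 = 5.117 cmH2O·s/L.
C = Vt/(Pplat − PEEP) = 357.02 / (23.1 − 9) = 357.02/14.1 = 25.321 mL/cmH2O.
τ = R × C = 5.117 × 0.02532 L/cmH2O = 0.1296 s.
Fraction remaining at end-expiration = e^(−Te/τ) = e^(−0.24/0.1296) = 0.1569 → 15.69%.

15.7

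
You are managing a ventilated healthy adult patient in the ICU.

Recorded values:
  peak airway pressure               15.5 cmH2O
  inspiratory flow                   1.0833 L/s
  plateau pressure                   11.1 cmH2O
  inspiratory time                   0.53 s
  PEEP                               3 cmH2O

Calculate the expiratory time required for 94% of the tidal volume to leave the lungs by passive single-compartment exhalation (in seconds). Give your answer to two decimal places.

Vt = flow × Ti = 1.0833 L/s × 0.53 s × 1000 mL/L = 574.15 mL.
R = (PIP − Pplat)/V̇ = (15.5 − 11.1) / 1.0833 = 4.4/1.0833 = 4.062 cmH2O·s/L.
C = Vt/(Pplat − PEEP) = 574.15 / (11.1 − 3) = 574.15/8.1 = 70.883 mL/cmH2O.
τ = R × C = 4.062 × 0.07088 L/cmH2O = 0.2879 s.
t = −τ·ln(1 − 0.94) = −0.2879·ln(0.06) = 0.81 s.

0.81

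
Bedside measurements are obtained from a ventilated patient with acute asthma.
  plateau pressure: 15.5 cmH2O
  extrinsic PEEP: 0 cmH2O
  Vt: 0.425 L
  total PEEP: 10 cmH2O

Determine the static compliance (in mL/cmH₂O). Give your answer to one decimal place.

77.3

End-expiratory occlusion gives total PEEP = 10 cmH2O (intrinsic PEEP = 10 − 0 = 10). Use total PEEP for the elastic gradient.
Cstat = Vt / (Pplat − PEEPtotal) = 425 / (15.5 − 10) = 425 / 5.5 = 77.273 mL/cmH2O.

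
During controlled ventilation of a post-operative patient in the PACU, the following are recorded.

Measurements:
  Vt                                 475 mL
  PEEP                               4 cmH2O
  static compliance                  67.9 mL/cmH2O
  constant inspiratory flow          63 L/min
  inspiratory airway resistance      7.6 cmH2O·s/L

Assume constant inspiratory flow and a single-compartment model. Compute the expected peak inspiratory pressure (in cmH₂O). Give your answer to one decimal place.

Flow: 63 L/min ÷ 60 = 1.05 L/s.
Equation of motion (constant flow): PIP = Vt/C + R·V̇ + PEEP.
PIP = 475/67.9 + 7.6×1.05 + 4 = 6.996 + 7.98 + 4 = 18.976 cmH2O.

19.0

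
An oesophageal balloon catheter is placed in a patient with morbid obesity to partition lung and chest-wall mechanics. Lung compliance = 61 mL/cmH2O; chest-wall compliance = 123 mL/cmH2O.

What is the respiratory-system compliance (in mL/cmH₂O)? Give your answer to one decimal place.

Lung and chest wall are elastances in series: 1/Crs = 1/CL + 1/Ccw.
1/Crs = 1/61 + 1/123 = 0.02452.
Crs = 40.783 mL/cmH2O.

40.8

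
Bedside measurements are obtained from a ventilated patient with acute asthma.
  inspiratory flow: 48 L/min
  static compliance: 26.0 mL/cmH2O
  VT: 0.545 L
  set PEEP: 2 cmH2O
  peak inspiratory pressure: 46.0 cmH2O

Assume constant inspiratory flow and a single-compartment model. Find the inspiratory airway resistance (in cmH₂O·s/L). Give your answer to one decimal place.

28.8

Flow: 48 L/min ÷ 60 = 0.8 L/s.
Equation of motion (constant flow): PIP = Vt/C + R·V̇ + PEEP.
R·V̇ = PIP − Vt/C − PEEP = 46.0 − 545/26.0 − 2 = 46.0 − 20.962 − 2 = 23.038 cmH2O.
R = 23.038 / 0.8 = 28.798 cmH2O·s/L.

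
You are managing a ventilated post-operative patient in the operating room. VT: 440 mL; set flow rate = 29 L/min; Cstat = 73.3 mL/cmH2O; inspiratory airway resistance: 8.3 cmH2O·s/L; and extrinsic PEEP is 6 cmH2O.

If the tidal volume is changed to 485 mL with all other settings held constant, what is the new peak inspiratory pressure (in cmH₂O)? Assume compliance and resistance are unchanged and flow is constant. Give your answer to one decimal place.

16.6

Flow: 29 L/min ÷ 60 = 0.4833 L/s.
PIP = Vt/C + R·V̇ + PEEP (constant-flow equation of motion).
Only the elastic term changes: ΔPIP = ΔVt / C = (485 − 440) / 73.3 = 0.6139 cmH2O.
Original PIP = 440/73.3 + 8.3×0.4833 + 6 = 16.014 cmH2O; new PIP = 16.014 + (0.6139) = 16.628 cmH2O.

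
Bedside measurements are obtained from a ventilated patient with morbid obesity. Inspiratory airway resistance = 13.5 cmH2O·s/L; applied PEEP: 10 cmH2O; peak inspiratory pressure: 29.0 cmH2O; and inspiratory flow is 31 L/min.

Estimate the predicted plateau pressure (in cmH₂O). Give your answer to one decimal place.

Flow: 31 L/min ÷ 60 = 0.5167 L/s.
Pplat = PIP − Raw × flow = 29.0 − 13.5 × 0.5167 = 29.0 − 6.975 = 22.025 cmH2O.

22.0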